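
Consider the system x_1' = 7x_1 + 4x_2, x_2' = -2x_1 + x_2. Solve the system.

x_1(t) = -2K_1e^(5t) + K_2e^(3t), x_2(t) = K_1e^(5t) - K_2e^(3t)

Coefficient matrix A = [[7, 4], [-2, 1]].
Characteristic polynomial det(A - λI) = λ^2 - 8λ + 15 = 0.
Eigenvalues λ = 5, 3.
For λ=5: (A-λI) row 1 is [2, 4], so an eigenvector is (-2, 1).
For λ=3: (A-λI) row 1 is [4, 4], so an eigenvector is (1, -1).
General solution: K_1e^(5t)(-2,1) + K_2e^(3t)(1,-1).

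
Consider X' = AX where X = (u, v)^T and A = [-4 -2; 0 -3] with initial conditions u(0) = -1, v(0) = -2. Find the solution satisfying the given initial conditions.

Coefficient matrix A = [[-4, -2], [0, -3]].
Characteristic polynomial det(A - λI) = λ^2 + 7λ + 12 = 0.
Eigenvalues λ = -4, -3.
For λ=-4: (A-λI) row 1 is [0, -2], so an eigenvector is (1, 0).
For λ=-3: (A-λI) row 1 is [-1, -2], so an eigenvector is (2, -1).
General solution: K_1e^(-4t)(1,0) + K_2e^(-3t)(2,-1).
Applying u(0)=-1, v(0)=-2 gives K_1=-5, K_2=2.

u(t) = 4e^(-3t) - 5e^(-4t), v(t) = -2e^(-3t)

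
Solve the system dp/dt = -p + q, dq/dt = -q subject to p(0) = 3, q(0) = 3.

Coefficient matrix A = [[-1, 1], [0, -1]].
Characteristic polynomial det(A - λI) = λ^2 + 2λ + 1 = 0.
Single eigenvalue λ = -1 with algebraic multiplicity 2.
Eigenvector v = (-1,0); generalized eigenvector w with (A-λI)w=v is (1,-1).
General solution: e^(-t)[c_1·v + c_2·(t·v + w)].
Applying p(0)=3, q(0)=3 gives c_1=-6, c_2=-3.

p(t) = 3te^(-t) + 3e^(-t), q(t) = 3e^(-t)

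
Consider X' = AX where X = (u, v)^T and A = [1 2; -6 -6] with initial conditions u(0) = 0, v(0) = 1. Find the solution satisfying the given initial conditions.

Coefficient matrix A = [[1, 2], [-6, -6]].
Characteristic polynomial det(A - λI) = λ^2 + 5λ + 6 = 0.
Eigenvalues λ = -3, -2.
For λ=-3: (A-λI) row 1 is [4, 2], so an eigenvector is (-1, 2).
For λ=-2: (A-λI) row 1 is [3, 2], so an eigenvector is (2, -3).
General solution: c_1e^(-3t)(-1,2) + c_2e^(-2t)(2,-3).
Applying u(0)=0, v(0)=1 gives c_1=2, c_2=1.

u(t) = 2e^(-2t) - 2e^(-3t), v(t) = -3e^(-2t) + 4e^(-3t)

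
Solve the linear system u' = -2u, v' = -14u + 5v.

Coefficient matrix A = [[-2, 0], [-14, 5]].
Characteristic polynomial det(A - λI) = λ^2 - 3λ - 10 = 0.
Eigenvalues λ = -2, 5.
For λ=-2: (A-λI) row 2 is [-14, 7], so an eigenvector is (-1, -2).
For λ=5: (A-λI) row 1 is [-7, 0], so an eigenvector is (0, 1).
General solution: C_1e^(-2t)(-1,-2) + C_2e^(5t)(0,1).

u(t) = -C_1e^(-2t), v(t) = -2C_1e^(-2t) + C_2e^(5t)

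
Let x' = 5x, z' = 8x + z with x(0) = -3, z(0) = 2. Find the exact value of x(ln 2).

-96

A = [[5,0],[8,1]]; eigenvalues λ = 1, 5.
Eigenvectors: (0,1) for λ=1, (-1,-2) for λ=5.
From the initial condition, c_1 = 8, c_2 = 3.
x(ln 2) = (8)(2^1)(0) + (3)(2^5)(-1) = -96.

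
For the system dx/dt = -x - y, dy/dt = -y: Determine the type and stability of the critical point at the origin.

stable improper node

A = [[-1,-1],[0,-1]]; det(A-λI) = λ^2 + 2λ + 1.
repeated λ = -1 with a single eigenvector.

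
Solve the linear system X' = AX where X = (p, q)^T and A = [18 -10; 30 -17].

p(t) = -2K_1e^(3t) - K_2e^(-2t), q(t) = -3K_1e^(3t) - 2K_2e^(-2t)

Coefficient matrix A = [[18, -10], [30, -17]].
Characteristic polynomial det(A - λI) = λ^2 - λ - 6 = 0.
Eigenvalues λ = 3, -2.
For λ=3: (A-λI) row 1 is [15, -10], so an eigenvector is (-2, -3).
For λ=-2: (A-λI) row 1 is [20, -10], so an eigenvector is (-1, -2).
General solution: K_1e^(3t)(-2,-3) + K_2e^(-2t)(-1,-2).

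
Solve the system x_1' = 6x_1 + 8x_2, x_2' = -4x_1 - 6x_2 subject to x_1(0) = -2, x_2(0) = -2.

Coefficient matrix A = [[6, 8], [-4, -6]].
Characteristic polynomial det(A - λI) = λ^2 - 4 = 0.
Eigenvalues λ = -2, 2.
For λ=-2: (A-λI) row 1 is [8, 8], so an eigenvector is (-1, 1).
For λ=2: (A-λI) row 1 is [4, 8], so an eigenvector is (2, -1).
General solution: C_1e^(-2t)(-1,1) + C_2e^(2t)(2,-1).
Applying x_1(0)=-2, x_2(0)=-2 gives C_1=-6, C_2=-4.

x_1(t) = -8e^(2t) + 6e^(-2t), x_2(t) = 4e^(2t) - 6e^(-2t)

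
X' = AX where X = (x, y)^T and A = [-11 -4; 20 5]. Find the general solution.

Coefficient matrix A = [[-11, -4], [20, 5]].
Characteristic polynomial det(A - λI) = λ^2 + 6λ + 25 = 0.
Eigenvalues λ = -3 ± 4i (complex conjugate pair).
For λ=-3+4i: an eigenvector is (1,-2) - i(0,1) = (1, -2 - i).
A real fundamental pair from Re and Im of e^((-3+4i)t)v: X_1 = e^(-3t)(cos(4t)·(1,-2) + sin(4t)·(0,1)), X_2 = e^(-3t)(sin(4t)·(1,-2) - cos(4t)·(0,1)).
General solution: K_1X_1 + K_2X_2.

x(t) = K_1e^(-3t)cos(4t) + K_2e^(-3t)sin(4t), y(t) = K_1e^(-3t)sin(4t) - 2K_1e^(-3t)cos(4t) - 2K_2e^(-3t)sin(4t) - K_2e^(-3t)cos(4t)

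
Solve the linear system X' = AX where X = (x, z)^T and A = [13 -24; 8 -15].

x(t) = -2K_1e^(t) - 3K_2e^(-3t), z(t) = -K_1e^(t) - 2K_2e^(-3t)

Coefficient matrix A = [[13, -24], [8, -15]].
Characteristic polynomial det(A - λI) = λ^2 + 2λ - 3 = 0.
Eigenvalues λ = 1, -3.
For λ=1: (A-λI) row 1 is [12, -24], so an eigenvector is (-2, -1).
For λ=-3: (A-λI) row 1 is [16, -24], so an eigenvector is (-3, -2).
General solution: K_1e^(t)(-2,-1) + K_2e^(-3t)(-3,-2).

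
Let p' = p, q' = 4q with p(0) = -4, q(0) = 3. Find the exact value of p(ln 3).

A = [[1,0],[0,4]]; eigenvalues λ = 4, 1.
Eigenvectors: (0,-1) for λ=4, (1,0) for λ=1.
From the initial condition, c_1 = -3, c_2 = -4.
p(ln 3) = (-3)(3^4)(0) + (-4)(3^1)(1) = -12.

-12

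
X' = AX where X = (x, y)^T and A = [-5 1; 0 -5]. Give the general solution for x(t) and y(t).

x(t) = -C_1e^(-5t) - C_2te^(-5t) + 3C_2e^(-5t), y(t) = -C_2e^(-5t)

Coefficient matrix A = [[-5, 1], [0, -5]].
Characteristic polynomial det(A - λI) = λ^2 + 10λ + 25 = 0.
Single eigenvalue λ = -5 with algebraic multiplicity 2.
Eigenvector v = (-1,0); generalized eigenvector w with (A-λI)w=v is (3,-1).
General solution: e^(-5t)[C_1·v + C_2·(t·v + w)].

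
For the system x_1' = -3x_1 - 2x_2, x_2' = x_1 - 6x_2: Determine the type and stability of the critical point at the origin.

A = [[-3,-2],[1,-6]]; det(A-λI) = λ^2 + 9λ + 20.
λ = -5, -4: both negative.

stable node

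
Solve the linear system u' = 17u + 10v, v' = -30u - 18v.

Coefficient matrix A = [[17, 10], [-30, -18]].
Characteristic polynomial det(A - λI) = λ^2 + λ - 6 = 0.
Eigenvalues λ = -3, 2.
For λ=-3: (A-λI) row 1 is [20, 10], so an eigenvector is (1, -2).
For λ=2: (A-λI) row 1 is [15, 10], so an eigenvector is (-2, 3).
General solution: C_1e^(-3t)(1,-2) + C_2e^(2t)(-2,3).

u(t) = C_1e^(-3t) - 2C_2e^(2t), v(t) = -2C_1e^(-3t) + 3C_2e^(2t)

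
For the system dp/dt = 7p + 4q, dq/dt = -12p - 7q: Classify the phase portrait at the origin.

saddle

A = [[7,4],[-12,-7]]; det(A-λI) = λ^2 - 1.
λ = 1, -1: opposite signs.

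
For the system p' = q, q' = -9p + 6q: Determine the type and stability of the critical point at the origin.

A = [[0,1],[-9,6]]; det(A-λI) = λ^2 - 6λ + 9.
repeated λ = 3 with a single eigenvector.

unstable improper node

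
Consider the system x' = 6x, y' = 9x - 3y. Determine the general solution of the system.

x(t) = -C_1e^(6t), y(t) = -C_1e^(6t) + C_2e^(-3t)

Coefficient matrix A = [[6, 0], [9, -3]].
Characteristic polynomial det(A - λI) = λ^2 - 3λ - 18 = 0.
Eigenvalues λ = 6, -3.
For λ=6: (A-λI) row 2 is [9, -9], so an eigenvector is (-1, -1).
For λ=-3: (A-λI) row 1 is [9, 0], so an eigenvector is (0, 1).
General solution: C_1e^(6t)(-1,-1) + C_2e^(-3t)(0,1).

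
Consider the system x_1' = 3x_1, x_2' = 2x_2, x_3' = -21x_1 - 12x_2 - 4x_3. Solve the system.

x_1(t) = c_1e^(3t), x_2(t) = c_2e^(2t), x_3(t) = -3c_1e^(3t) - 2c_2e^(2t) + c_3e^(-4t)

Coefficient matrix A = [[3, 0, 0], [0, 2, 0], [-21, -12, -4]].
det(A - λI) = 0 gives eigenvalues λ = 3, 2, -4.
For λ=3: eigenvector (1,0,-3).
For λ=2: eigenvector (0,1,-2).
For λ=-4: eigenvector (0,0,1).
General solution: c_1e^(3t)(1,0,-3) + c_2e^(2t)(0,1,-2) + c_3e^(-4t)(0,0,1).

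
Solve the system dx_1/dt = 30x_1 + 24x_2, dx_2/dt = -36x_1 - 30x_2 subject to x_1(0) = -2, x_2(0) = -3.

Coefficient matrix A = [[30, 24], [-36, -30]].
Characteristic polynomial det(A - λI) = λ^2 - 36 = 0.
Eigenvalues λ = 6, -6.
For λ=6: (A-λI) row 1 is [24, 24], so an eigenvector is (1, -1).
For λ=-6: (A-λI) row 1 is [36, 24], so an eigenvector is (2, -3).
General solution: c_1e^(6t)(1,-1) + c_2e^(-6t)(2,-3).
Applying x_1(0)=-2, x_2(0)=-3 gives c_1=-12, c_2=5.

x_1(t) = -12e^(6t) + 10e^(-6t), x_2(t) = 12e^(6t) - 15e^(-6t)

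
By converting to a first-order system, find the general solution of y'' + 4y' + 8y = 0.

Let x_1 = y, x_2 = y'. Then x_1' = x_2 and x_2' = -8x_1 - 4x_2.
A = [[0,1],[-8,-4]]; det(A-λI) = λ^2 + 4λ + 8.
Eigenvalues λ = -2 ± 2i.

y(t) = C_1e^(-2t)cos(2t) + C_2e^(-2t)sin(2t)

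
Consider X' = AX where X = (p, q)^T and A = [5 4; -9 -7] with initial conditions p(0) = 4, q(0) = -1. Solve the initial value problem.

Coefficient matrix A = [[5, 4], [-9, -7]].
Characteristic polynomial det(A - λI) = λ^2 + 2λ + 1 = 0.
Single eigenvalue λ = -1 with algebraic multiplicity 2.
Eigenvector v = (2,-3); generalized eigenvector w with (A-λI)w=v is (-1,2).
General solution: e^(-t)[c_1·v + c_2·(t·v + w)].
Applying p(0)=4, q(0)=-1 gives c_1=7, c_2=10.

p(t) = 20te^(-t) + 4e^(-t), q(t) = -30te^(-t) - e^(-t)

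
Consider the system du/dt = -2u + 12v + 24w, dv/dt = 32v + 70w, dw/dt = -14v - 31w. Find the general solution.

u(t) = 2K_1e^(4t) + K_2e^(-2t), v(t) = 5K_1e^(4t) - 2K_3e^(-3t), w(t) = -2K_1e^(4t) + K_3e^(-3t)

Coefficient matrix A = [[-2, 12, 24], [0, 32, 70], [0, -14, -31]].
det(A - λI) = 0 gives eigenvalues λ = 4, -2, -3.
For λ=4: eigenvector (2,5,-2).
For λ=-2: eigenvector (1,0,0).
For λ=-3: eigenvector (0,-2,1).
General solution: K_1e^(4t)(2,5,-2) + K_2e^(-2t)(1,0,0) + K_3e^(-3t)(0,-2,1).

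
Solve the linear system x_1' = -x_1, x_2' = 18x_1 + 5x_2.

Coefficient matrix A = [[-1, 0], [18, 5]].
Characteristic polynomial det(A - λI) = λ^2 - 4λ - 5 = 0.
Eigenvalues λ = -1, 5.
For λ=-1: (A-λI) row 2 is [18, 6], so an eigenvector is (1, -3).
For λ=5: (A-λI) row 1 is [-6, 0], so an eigenvector is (0, -1).
General solution: K_1e^(-t)(1,-3) + K_2e^(5t)(0,-1).

x_1(t) = K_1e^(-t), x_2(t) = -3K_1e^(-t) - K_2e^(5t)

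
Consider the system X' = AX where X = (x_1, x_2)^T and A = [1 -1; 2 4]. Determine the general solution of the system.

x_1(t) = K_1e^(3t) + K_2e^(2t), x_2(t) = -2K_1e^(3t) - K_2e^(2t)

Coefficient matrix A = [[1, -1], [2, 4]].
Characteristic polynomial det(A - λI) = λ^2 - 5λ + 6 = 0.
Eigenvalues λ = 3, 2.
For λ=3: (A-λI) row 1 is [-2, -1], so an eigenvector is (1, -2).
For λ=2: (A-λI) row 1 is [-1, -1], so an eigenvector is (1, -1).
General solution: K_1e^(3t)(1,-2) + K_2e^(2t)(1,-1).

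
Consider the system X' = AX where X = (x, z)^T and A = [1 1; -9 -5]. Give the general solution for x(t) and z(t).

Coefficient matrix A = [[1, 1], [-9, -5]].
Characteristic polynomial det(A - λI) = λ^2 + 4λ + 4 = 0.
Single eigenvalue λ = -2 with algebraic multiplicity 2.
Eigenvector v = (-1,3); generalized eigenvector w with (A-λI)w=v is (-1,2).
General solution: e^(-2t)[c_1·v + c_2·(t·v + w)].

x(t) = -c_1e^(-2t) - c_2te^(-2t) - c_2e^(-2t), z(t) = 3c_1e^(-2t) + 3c_2te^(-2t) + 2c_2e^(-2t)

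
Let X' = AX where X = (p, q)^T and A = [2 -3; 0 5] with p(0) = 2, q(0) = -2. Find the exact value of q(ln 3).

-486

A = [[2,-3],[0,5]]; eigenvalues λ = 2, 5.
Eigenvectors: (1,0) for λ=2, (1,-1) for λ=5.
From the initial condition, c_1 = 0, c_2 = 2.
q(ln 3) = (0)(3^2)(0) + (2)(3^5)(-1) = -486.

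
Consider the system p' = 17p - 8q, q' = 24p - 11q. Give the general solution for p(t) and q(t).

Coefficient matrix A = [[17, -8], [24, -11]].
Characteristic polynomial det(A - λI) = λ^2 - 6λ + 5 = 0.
Eigenvalues λ = 5, 1.
For λ=5: (A-λI) row 1 is [12, -8], so an eigenvector is (-2, -3).
For λ=1: (A-λI) row 1 is [16, -8], so an eigenvector is (-1, -2).
General solution: C_1e^(5t)(-2,-3) + C_2e^(t)(-1,-2).

p(t) = -2C_1e^(5t) - C_2e^(t), q(t) = -3C_1e^(5t) - 2C_2e^(t)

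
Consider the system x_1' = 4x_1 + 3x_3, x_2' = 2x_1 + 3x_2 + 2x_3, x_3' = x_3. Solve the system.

Coefficient matrix A = [[4, 0, 3], [2, 3, 2], [0, 0, 1]].
det(A - λI) = 0 gives eigenvalues λ = 4, 3, 1.
For λ=4: eigenvector (1,2,0).
For λ=3: eigenvector (0,1,0).
For λ=1: eigenvector (-1,0,1).
General solution: c_1e^(4t)(1,2,0) + c_2e^(3t)(0,1,0) + c_3e^(t)(-1,0,1).

x_1(t) = c_1e^(4t) - c_3e^(t), x_2(t) = 2c_1e^(4t) + c_2e^(3t), x_3(t) = c_3e^(t)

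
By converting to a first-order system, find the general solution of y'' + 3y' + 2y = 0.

Let x_1 = y, x_2 = y'. Then x_1' = x_2 and x_2' = -2x_1 - 3x_2.
A = [[0,1],[-2,-3]]; det(A-λI) = λ^2 + 3λ + 2.
Eigenvalues λ = -1, -2 with eigenvectors (1,-1), (1,-2).

y(t) = c_1e^(-t) + c_2e^(-2t)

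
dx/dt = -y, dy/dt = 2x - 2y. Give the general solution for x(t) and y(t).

Coefficient matrix A = [[0, -1], [2, -2]].
Characteristic polynomial det(A - λI) = λ^2 + 2λ + 2 = 0.
Eigenvalues λ = -1 ± i (complex conjugate pair).
For λ=-1+i: an eigenvector is (0,-1) - i(1,1) = (0 - i, -1 - i).
A real fundamental pair from Re and Im of e^((-1+i)t)v: X_1 = e^(-t)(cos(t)·(0,-1) + sin(t)·(1,1)), X_2 = e^(-t)(sin(t)·(0,-1) - cos(t)·(1,1)).
General solution: C_1X_1 + C_2X_2.

x(t) = C_1e^(-t)sin(t) - C_2e^(-t)cos(t), y(t) = C_1e^(-t)sin(t) - C_1e^(-t)cos(t) - C_2e^(-t)sin(t) - C_2e^(-t)cos(t)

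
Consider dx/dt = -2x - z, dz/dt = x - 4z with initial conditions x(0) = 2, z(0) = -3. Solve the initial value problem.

x(t) = 5te^(-3t) + 2e^(-3t), z(t) = 5te^(-3t) - 3e^(-3t)

Coefficient matrix A = [[-2, -1], [1, -4]].
Characteristic polynomial det(A - λI) = λ^2 + 6λ + 9 = 0.
Single eigenvalue λ = -3 with algebraic multiplicity 2.
Eigenvector v = (-1,-1); generalized eigenvector w with (A-λI)w=v is (0,1).
General solution: e^(-3t)[c_1·v + c_2·(t·v + w)].
Applying x(0)=2, z(0)=-3 gives c_1=-2, c_2=-5.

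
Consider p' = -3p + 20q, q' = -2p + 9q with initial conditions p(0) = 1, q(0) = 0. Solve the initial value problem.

p(t) = -3e^(3t)sin(2t) + e^(3t)cos(2t), q(t) = -e^(3t)sin(2t)

Coefficient matrix A = [[-3, 20], [-2, 9]].
Characteristic polynomial det(A - λI) = λ^2 - 6λ + 13 = 0.
Eigenvalues λ = 3 ± 2i (complex conjugate pair).
For λ=3+2i: an eigenvector is (3,1) - i(1,0) = (3 - i, 1).
A real fundamental pair from Re and Im of e^((3+2i)t)v: X_1 = e^(3t)(cos(2t)·(3,1) + sin(2t)·(1,0)), X_2 = e^(3t)(sin(2t)·(3,1) - cos(2t)·(1,0)).
General solution: K_1X_1 + K_2X_2.
Applying p(0)=1, q(0)=0 gives K_1=0, K_2=-1.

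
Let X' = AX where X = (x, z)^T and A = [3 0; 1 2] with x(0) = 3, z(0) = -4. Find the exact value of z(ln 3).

A = [[3,0],[1,2]]; eigenvalues λ = 3, 2.
Eigenvectors: (1,1) for λ=3, (0,-1) for λ=2.
From the initial condition, c_1 = 3, c_2 = 7.
z(ln 3) = (3)(3^3)(1) + (7)(3^2)(-1) = 18.

18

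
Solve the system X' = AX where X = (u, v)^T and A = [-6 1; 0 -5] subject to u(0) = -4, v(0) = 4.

Coefficient matrix A = [[-6, 1], [0, -5]].
Characteristic polynomial det(A - λI) = λ^2 + 11λ + 30 = 0.
Eigenvalues λ = -6, -5.
For λ=-6: (A-λI) row 1 is [0, 1], so an eigenvector is (1, 0).
For λ=-5: (A-λI) row 1 is [-1, 1], so an eigenvector is (-1, -1).
General solution: C_1e^(-6t)(1,0) + C_2e^(-5t)(-1,-1).
Applying u(0)=-4, v(0)=4 gives C_1=-8, C_2=-4.

u(t) = 4e^(-5t) - 8e^(-6t), v(t) = 4e^(-5t)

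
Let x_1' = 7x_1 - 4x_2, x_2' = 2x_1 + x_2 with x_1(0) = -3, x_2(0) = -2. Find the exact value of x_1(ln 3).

-513

A = [[7,-4],[2,1]]; eigenvalues λ = 5, 3.
Eigenvectors: (-2,-1) for λ=5, (-1,-1) for λ=3.
From the initial condition, c_1 = 1, c_2 = 1.
x_1(ln 3) = (1)(3^5)(-2) + (1)(3^3)(-1) = -513.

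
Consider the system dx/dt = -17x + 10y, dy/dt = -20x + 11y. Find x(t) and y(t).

Coefficient matrix A = [[-17, 10], [-20, 11]].
Characteristic polynomial det(A - λI) = λ^2 + 6λ + 13 = 0.
Eigenvalues λ = -3 ± 2i (complex conjugate pair).
For λ=-3+2i: an eigenvector is (-1,-1) - i(2,3) = (-1 - 2i, -1 - 3i).
A real fundamental pair from Re and Im of e^((-3+2i)t)v: X_1 = e^(-3t)(cos(2t)·(-1,-1) + sin(2t)·(2,3)), X_2 = e^(-3t)(sin(2t)·(-1,-1) - cos(2t)·(2,3)).
General solution: C_1X_1 + C_2X_2.

x(t) = 2C_1e^(-3t)sin(2t) - C_1e^(-3t)cos(2t) - C_2e^(-3t)sin(2t) - 2C_2e^(-3t)cos(2t), y(t) = 3C_1e^(-3t)sin(2t) - C_1e^(-3t)cos(2t) - C_2e^(-3t)sin(2t) - 3C_2e^(-3t)cos(2t)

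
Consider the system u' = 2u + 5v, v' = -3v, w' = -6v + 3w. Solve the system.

Coefficient matrix A = [[2, 5, 0], [0, -3, 0], [0, -6, 3]].
det(A - λI) = 0 gives eigenvalues λ = 2, -3, 3.
For λ=2: eigenvector (1,0,0).
For λ=-3: eigenvector (-1,1,1).
For λ=3: eigenvector (0,0,1).
General solution: c_1e^(2t)(1,0,0) + c_2e^(-3t)(-1,1,1) + c_3e^(3t)(0,0,1).

u(t) = c_1e^(2t) - c_2e^(-3t), v(t) = c_2e^(-3t), w(t) = c_2e^(-3t) + c_3e^(3t)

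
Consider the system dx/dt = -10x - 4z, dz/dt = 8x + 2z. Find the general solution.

Coefficient matrix A = [[-10, -4], [8, 2]].
Characteristic polynomial det(A - λI) = λ^2 + 8λ + 12 = 0.
Eigenvalues λ = -6, -2.
For λ=-6: (A-λI) row 1 is [-4, -4], so an eigenvector is (1, -1).
For λ=-2: (A-λI) row 1 is [-8, -4], so an eigenvector is (-1, 2).
General solution: c_1e^(-6t)(1,-1) + c_2e^(-2t)(-1,2).

x(t) = c_1e^(-6t) - c_2e^(-2t), z(t) = -c_1e^(-6t) + 2c_2e^(-2t)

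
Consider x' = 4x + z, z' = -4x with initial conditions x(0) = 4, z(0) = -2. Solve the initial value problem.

Coefficient matrix A = [[4, 1], [-4, 0]].
Characteristic polynomial det(A - λI) = λ^2 - 4λ + 4 = 0.
Single eigenvalue λ = 2 with algebraic multiplicity 2.
Eigenvector v = (1,-2); generalized eigenvector w with (A-λI)w=v is (1,-1).
General solution: e^(2t)[c_1·v + c_2·(t·v + w)].
Applying x(0)=4, z(0)=-2 gives c_1=-2, c_2=6.

x(t) = 6te^(2t) + 4e^(2t), z(t) = -12te^(2t) - 2e^(2t)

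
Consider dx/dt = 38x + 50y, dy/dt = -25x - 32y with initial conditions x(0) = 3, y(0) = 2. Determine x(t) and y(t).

Coefficient matrix A = [[38, 50], [-25, -32]].
Characteristic polynomial det(A - λI) = λ^2 - 6λ + 34 = 0.
Eigenvalues λ = 3 ± 5i (complex conjugate pair).
For λ=3+5i: an eigenvector is (-3,2) - i(-1,1) = (-3 + i, 2 - i).
A real fundamental pair from Re and Im of e^((3+5i)t)v: X_1 = e^(3t)(cos(5t)·(-3,2) + sin(5t)·(-1,1)), X_2 = e^(3t)(sin(5t)·(-3,2) - cos(5t)·(-1,1)).
General solution: C_1X_1 + C_2X_2.
Applying x(0)=3, y(0)=2 gives C_1=-5, C_2=-12.

x(t) = 41e^(3t)sin(5t) + 3e^(3t)cos(5t), y(t) = -29e^(3t)sin(5t) + 2e^(3t)cos(5t)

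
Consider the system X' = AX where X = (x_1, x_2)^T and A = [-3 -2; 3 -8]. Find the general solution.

x_1(t) = -K_1e^(-5t) + 2K_2e^(-6t), x_2(t) = -K_1e^(-5t) + 3K_2e^(-6t)

Coefficient matrix A = [[-3, -2], [3, -8]].
Characteristic polynomial det(A - λI) = λ^2 + 11λ + 30 = 0.
Eigenvalues λ = -5, -6.
For λ=-5: (A-λI) row 1 is [2, -2], so an eigenvector is (-1, -1).
For λ=-6: (A-λI) row 1 is [3, -2], so an eigenvector is (2, 3).
General solution: K_1e^(-5t)(-1,-1) + K_2e^(-6t)(2,3).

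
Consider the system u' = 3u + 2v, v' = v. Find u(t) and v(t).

Coefficient matrix A = [[3, 2], [0, 1]].
Characteristic polynomial det(A - λI) = λ^2 - 4λ + 3 = 0.
Eigenvalues λ = 1, 3.
For λ=1: (A-λI) row 1 is [2, 2], so an eigenvector is (-1, 1).
For λ=3: (A-λI) row 1 is [0, 2], so an eigenvector is (1, 0).
General solution: K_1e^(t)(-1,1) + K_2e^(3t)(1,0).

u(t) = -K_1e^(t) + K_2e^(3t), v(t) = K_1e^(t)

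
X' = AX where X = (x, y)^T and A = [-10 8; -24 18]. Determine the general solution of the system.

x(t) = -2c_1e^(2t) - c_2e^(6t), y(t) = -3c_1e^(2t) - 2c_2e^(6t)

Coefficient matrix A = [[-10, 8], [-24, 18]].
Characteristic polynomial det(A - λI) = λ^2 - 8λ + 12 = 0.
Eigenvalues λ = 2, 6.
For λ=2: (A-λI) row 1 is [-12, 8], so an eigenvector is (-2, -3).
For λ=6: (A-λI) row 1 is [-16, 8], so an eigenvector is (-1, -2).
General solution: c_1e^(2t)(-2,-3) + c_2e^(6t)(-1,-2).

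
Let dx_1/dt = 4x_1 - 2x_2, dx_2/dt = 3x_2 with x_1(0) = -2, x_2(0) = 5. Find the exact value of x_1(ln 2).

A = [[4,-2],[0,3]]; eigenvalues λ = 3, 4.
Eigenvectors: (2,1) for λ=3, (-1,0) for λ=4.
From the initial condition, c_1 = 5, c_2 = 12.
x_1(ln 2) = (5)(2^3)(2) + (12)(2^4)(-1) = -112.

-112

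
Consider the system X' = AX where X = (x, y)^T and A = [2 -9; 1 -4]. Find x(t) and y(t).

x(t) = -3C_1e^(-t) - 3C_2te^(-t) + 2C_2e^(-t), y(t) = -C_1e^(-t) - C_2te^(-t) + C_2e^(-t)

Coefficient matrix A = [[2, -9], [1, -4]].
Characteristic polynomial det(A - λI) = λ^2 + 2λ + 1 = 0.
Single eigenvalue λ = -1 with algebraic multiplicity 2.
Eigenvector v = (-3,-1); generalized eigenvector w with (A-λI)w=v is (2,1).
General solution: e^(-t)[C_1·v + C_2·(t·v + w)].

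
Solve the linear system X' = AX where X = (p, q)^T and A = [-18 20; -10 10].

Coefficient matrix A = [[-18, 20], [-10, 10]].
Characteristic polynomial det(A - λI) = λ^2 + 8λ + 20 = 0.
Eigenvalues λ = -4 ± 2i (complex conjugate pair).
For λ=-4+2i: an eigenvector is (3,2) - i(-1,-1) = (3 + i, 2 + i).
A real fundamental pair from Re and Im of e^((-4+2i)t)v: X_1 = e^(-4t)(cos(2t)·(3,2) + sin(2t)·(-1,-1)), X_2 = e^(-4t)(sin(2t)·(3,2) - cos(2t)·(-1,-1)).
General solution: K_1X_1 + K_2X_2.

p(t) = -K_1e^(-4t)sin(2t) + 3K_1e^(-4t)cos(2t) + 3K_2e^(-4t)sin(2t) + K_2e^(-4t)cos(2t), q(t) = -K_1e^(-4t)sin(2t) + 2K_1e^(-4t)cos(2t) + 2K_2e^(-4t)sin(2t) + K_2e^(-4t)cos(2t)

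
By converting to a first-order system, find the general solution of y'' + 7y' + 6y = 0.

Let x_1 = y, x_2 = y'. Then x_1' = x_2 and x_2' = -6x_1 - 7x_2.
A = [[0,1],[-6,-7]]; det(A-λI) = λ^2 + 7λ + 6.
Eigenvalues λ = -6, -1 with eigenvectors (1,-6), (1,-1).

y(t) = c_1e^(-6t) + c_2e^(-t)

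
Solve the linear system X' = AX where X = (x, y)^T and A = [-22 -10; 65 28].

x(t) = -K_1e^(3t)sin(5t) + K_1e^(3t)cos(5t) + K_2e^(3t)sin(5t) + K_2e^(3t)cos(5t), y(t) = 3K_1e^(3t)sin(5t) - 2K_1e^(3t)cos(5t) - 2K_2e^(3t)sin(5t) - 3K_2e^(3t)cos(5t)

Coefficient matrix A = [[-22, -10], [65, 28]].
Characteristic polynomial det(A - λI) = λ^2 - 6λ + 34 = 0.
Eigenvalues λ = 3 ± 5i (complex conjugate pair).
For λ=3+5i: an eigenvector is (1,-2) - i(-1,3) = (1 + i, -2 - 3i).
A real fundamental pair from Re and Im of e^((3+5i)t)v: X_1 = e^(3t)(cos(5t)·(1,-2) + sin(5t)·(-1,3)), X_2 = e^(3t)(sin(5t)·(1,-2) - cos(5t)·(-1,3)).
General solution: K_1X_1 + K_2X_2.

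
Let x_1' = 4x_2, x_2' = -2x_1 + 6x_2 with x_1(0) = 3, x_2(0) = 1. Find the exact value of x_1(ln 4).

A = [[0,4],[-2,6]]; eigenvalues λ = 2, 4.
Eigenvectors: (-2,-1) for λ=2, (-1,-1) for λ=4.
From the initial condition, c_1 = -2, c_2 = 1.
x_1(ln 4) = (-2)(4^2)(-2) + (1)(4^4)(-1) = -192.

-192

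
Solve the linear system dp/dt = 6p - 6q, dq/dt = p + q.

Coefficient matrix A = [[6, -6], [1, 1]].
Characteristic polynomial det(A - λI) = λ^2 - 7λ + 12 = 0.
Eigenvalues λ = 4, 3.
For λ=4: (A-λI) row 1 is [2, -6], so an eigenvector is (-3, -1).
For λ=3: (A-λI) row 1 is [3, -6], so an eigenvector is (2, 1).
General solution: C_1e^(4t)(-3,-1) + C_2e^(3t)(2,1).

p(t) = -3C_1e^(4t) + 2C_2e^(3t), q(t) = -C_1e^(4t) + C_2e^(3t)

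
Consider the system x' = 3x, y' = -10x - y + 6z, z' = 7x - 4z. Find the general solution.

x(t) = c_1e^(3t), y(t) = -c_1e^(3t) + c_2e^(-t) - 2c_3e^(-4t), z(t) = c_1e^(3t) + c_3e^(-4t)

Coefficient matrix A = [[3, 0, 0], [-10, -1, 6], [7, 0, -4]].
det(A - λI) = 0 gives eigenvalues λ = 3, -1, -4.
For λ=3: eigenvector (1,-1,1).
For λ=-1: eigenvector (0,1,0).
For λ=-4: eigenvector (0,-2,1).
General solution: c_1e^(3t)(1,-1,1) + c_2e^(-t)(0,1,0) + c_3e^(-4t)(0,-2,1).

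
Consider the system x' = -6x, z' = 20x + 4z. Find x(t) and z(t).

x(t) = C_2e^(-6t), z(t) = C_1e^(4t) - 2C_2e^(-6t)

Coefficient matrix A = [[-6, 0], [20, 4]].
Characteristic polynomial det(A - λI) = λ^2 + 2λ - 24 = 0.
Eigenvalues λ = 4, -6.
For λ=4: (A-λI) row 1 is [-10, 0], so an eigenvector is (0, 1).
For λ=-6: (A-λI) row 2 is [20, 10], so an eigenvector is (1, -2).
General solution: C_1e^(4t)(0,1) + C_2e^(-6t)(1,-2).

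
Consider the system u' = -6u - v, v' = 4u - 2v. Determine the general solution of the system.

Coefficient matrix A = [[-6, -1], [4, -2]].
Characteristic polynomial det(A - λI) = λ^2 + 8λ + 16 = 0.
Single eigenvalue λ = -4 with algebraic multiplicity 2.
Eigenvector v = (-1,2); generalized eigenvector w with (A-λI)w=v is (2,-3).
General solution: e^(-4t)[K_1·v + K_2·(t·v + w)].

u(t) = -K_1e^(-4t) - K_2te^(-4t) + 2K_2e^(-4t), v(t) = 2K_1e^(-4t) + 2K_2te^(-4t) - 3K_2e^(-4t)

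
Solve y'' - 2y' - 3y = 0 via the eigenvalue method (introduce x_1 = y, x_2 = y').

y(t) = C_1e^(-t) + C_2e^(3t)

Let x_1 = y, x_2 = y'. Then x_1' = x_2 and x_2' = 3x_1 + 2x_2.
A = [[0,1],[3,2]]; det(A-λI) = λ^2 - 2λ - 3.
Eigenvalues λ = -1, 3 with eigenvectors (1,-1), (1,3).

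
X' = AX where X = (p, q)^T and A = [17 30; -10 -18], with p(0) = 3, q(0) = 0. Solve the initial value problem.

p(t) = 12e^(2t) - 9e^(-3t), q(t) = -6e^(2t) + 6e^(-3t)

Coefficient matrix A = [[17, 30], [-10, -18]].
Characteristic polynomial det(A - λI) = λ^2 + λ - 6 = 0.
Eigenvalues λ = -3, 2.
For λ=-3: (A-λI) row 1 is [20, 30], so an eigenvector is (-3, 2).
For λ=2: (A-λI) row 1 is [15, 30], so an eigenvector is (-2, 1).
General solution: C_1e^(-3t)(-3,2) + C_2e^(2t)(-2,1).
Applying p(0)=3, q(0)=0 gives C_1=3, C_2=-6.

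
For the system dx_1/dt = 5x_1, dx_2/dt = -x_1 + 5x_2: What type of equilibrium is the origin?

unstable improper node

A = [[5,0],[-1,5]]; det(A-λI) = λ^2 - 10λ + 25.
repeated λ = 5 with a single eigenvector.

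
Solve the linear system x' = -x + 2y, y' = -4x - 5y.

x(t) = C_1e^(-3t)sin(2t) - C_2e^(-3t)cos(2t), y(t) = -C_1e^(-3t)sin(2t) + C_1e^(-3t)cos(2t) + C_2e^(-3t)sin(2t) + C_2e^(-3t)cos(2t)

Coefficient matrix A = [[-1, 2], [-4, -5]].
Characteristic polynomial det(A - λI) = λ^2 + 6λ + 13 = 0.
Eigenvalues λ = -3 ± 2i (complex conjugate pair).
For λ=-3+2i: an eigenvector is (0,1) - i(1,-1) = (0 - i, 1 + i).
A real fundamental pair from Re and Im of e^((-3+2i)t)v: X_1 = e^(-3t)(cos(2t)·(0,1) + sin(2t)·(1,-1)), X_2 = e^(-3t)(sin(2t)·(0,1) - cos(2t)·(1,-1)).
General solution: C_1X_1 + C_2X_2.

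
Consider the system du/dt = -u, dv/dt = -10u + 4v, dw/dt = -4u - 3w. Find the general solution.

u(t) = K_1e^(-t), v(t) = 2K_1e^(-t) + K_2e^(4t), w(t) = -2K_1e^(-t) + K_3e^(-3t)

Coefficient matrix A = [[-1, 0, 0], [-10, 4, 0], [-4, 0, -3]].
det(A - λI) = 0 gives eigenvalues λ = -1, 4, -3.
For λ=-1: eigenvector (1,2,-2).
For λ=4: eigenvector (0,1,0).
For λ=-3: eigenvector (0,0,1).
General solution: K_1e^(-t)(1,2,-2) + K_2e^(4t)(0,1,0) + K_3e^(-3t)(0,0,1).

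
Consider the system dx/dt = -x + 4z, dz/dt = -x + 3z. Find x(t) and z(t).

x(t) = -2c_1e^(t) - 2c_2te^(t) - c_2e^(t), z(t) = -c_1e^(t) - c_2te^(t) - c_2e^(t)

Coefficient matrix A = [[-1, 4], [-1, 3]].
Characteristic polynomial det(A - λI) = λ^2 - 2λ + 1 = 0.
Single eigenvalue λ = 1 with algebraic multiplicity 2.
Eigenvector v = (-2,-1); generalized eigenvector w with (A-λI)w=v is (-1,-1).
General solution: e^(t)[c_1·v + c_2·(t·v + w)].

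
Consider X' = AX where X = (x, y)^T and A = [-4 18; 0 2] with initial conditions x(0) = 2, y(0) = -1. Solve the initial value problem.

x(t) = -3e^(2t) + 5e^(-4t), y(t) = -e^(2t)

Coefficient matrix A = [[-4, 18], [0, 2]].
Characteristic polynomial det(A - λI) = λ^2 + 2λ - 8 = 0.
Eigenvalues λ = 2, -4.
For λ=2: (A-λI) row 1 is [-6, 18], so an eigenvector is (-3, -1).
For λ=-4: (A-λI) row 1 is [0, 18], so an eigenvector is (1, 0).
General solution: C_1e^(2t)(-3,-1) + C_2e^(-4t)(1,0).
Applying x(0)=2, y(0)=-1 gives C_1=1, C_2=5.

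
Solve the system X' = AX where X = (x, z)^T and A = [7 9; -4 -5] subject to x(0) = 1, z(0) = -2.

Coefficient matrix A = [[7, 9], [-4, -5]].
Characteristic polynomial det(A - λI) = λ^2 - 2λ + 1 = 0.
Single eigenvalue λ = 1 with algebraic multiplicity 2.
Eigenvector v = (-3,2); generalized eigenvector w with (A-λI)w=v is (1,-1).
General solution: e^(t)[c_1·v + c_2·(t·v + w)].
Applying x(0)=1, z(0)=-2 gives c_1=1, c_2=4.

x(t) = -12te^(t) + e^(t), z(t) = 8te^(t) - 2e^(t)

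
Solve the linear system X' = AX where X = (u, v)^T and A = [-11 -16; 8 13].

Coefficient matrix A = [[-11, -16], [8, 13]].
Characteristic polynomial det(A - λI) = λ^2 - 2λ - 15 = 0.
Eigenvalues λ = 5, -3.
For λ=5: (A-λI) row 1 is [-16, -16], so an eigenvector is (-1, 1).
For λ=-3: (A-λI) row 1 is [-8, -16], so an eigenvector is (-2, 1).
General solution: c_1e^(5t)(-1,1) + c_2e^(-3t)(-2,1).

u(t) = -c_1e^(5t) - 2c_2e^(-3t), v(t) = c_1e^(5t) + c_2e^(-3t)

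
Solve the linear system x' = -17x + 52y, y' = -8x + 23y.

x(t) = -2c_1e^(3t)sin(4t) + 3c_1e^(3t)cos(4t) + 3c_2e^(3t)sin(4t) + 2c_2e^(3t)cos(4t), y(t) = -c_1e^(3t)sin(4t) + c_1e^(3t)cos(4t) + c_2e^(3t)sin(4t) + c_2e^(3t)cos(4t)

Coefficient matrix A = [[-17, 52], [-8, 23]].
Characteristic polynomial det(A - λI) = λ^2 - 6λ + 25 = 0.
Eigenvalues λ = 3 ± 4i (complex conjugate pair).
For λ=3+4i: an eigenvector is (3,1) - i(-2,-1) = (3 + 2i, 1 + i).
A real fundamental pair from Re and Im of e^((3+4i)t)v: X_1 = e^(3t)(cos(4t)·(3,1) + sin(4t)·(-2,-1)), X_2 = e^(3t)(sin(4t)·(3,1) - cos(4t)·(-2,-1)).
General solution: c_1X_1 + c_2X_2.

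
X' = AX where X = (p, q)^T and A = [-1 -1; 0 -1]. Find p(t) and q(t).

p(t) = c_1e^(-t) + c_2te^(-t) + 3c_2e^(-t), q(t) = -c_2e^(-t)

Coefficient matrix A = [[-1, -1], [0, -1]].
Characteristic polynomial det(A - λI) = λ^2 + 2λ + 1 = 0.
Single eigenvalue λ = -1 with algebraic multiplicity 2.
Eigenvector v = (1,0); generalized eigenvector w with (A-λI)w=v is (3,-1).
General solution: e^(-t)[c_1·v + c_2·(t·v + w)].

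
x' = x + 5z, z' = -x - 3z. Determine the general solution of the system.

Coefficient matrix A = [[1, 5], [-1, -3]].
Characteristic polynomial det(A - λI) = λ^2 + 2λ + 2 = 0.
Eigenvalues λ = -1 ± i (complex conjugate pair).
For λ=-1+i: an eigenvector is (2,-1) - i(-1,0) = (2 + i, -1).
A real fundamental pair from Re and Im of e^((-1+i)t)v: X_1 = e^(-t)(cos(t)·(2,-1) + sin(t)·(-1,0)), X_2 = e^(-t)(sin(t)·(2,-1) - cos(t)·(-1,0)).
General solution: C_1X_1 + C_2X_2.

x(t) = -C_1e^(-t)sin(t) + 2C_1e^(-t)cos(t) + 2C_2e^(-t)sin(t) + C_2e^(-t)cos(t), z(t) = -C_1e^(-t)cos(t) - C_2e^(-t)sin(t)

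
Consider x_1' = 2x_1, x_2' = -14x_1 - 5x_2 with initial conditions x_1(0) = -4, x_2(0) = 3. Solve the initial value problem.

x_1(t) = -4e^(2t), x_2(t) = 8e^(2t) - 5e^(-5t)

Coefficient matrix A = [[2, 0], [-14, -5]].
Characteristic polynomial det(A - λI) = λ^2 + 3λ - 10 = 0.
Eigenvalues λ = 2, -5.
For λ=2: (A-λI) row 2 is [-14, -7], so an eigenvector is (-1, 2).
For λ=-5: (A-λI) row 1 is [7, 0], so an eigenvector is (0, 1).
General solution: c_1e^(2t)(-1,2) + c_2e^(-5t)(0,1).
Applying x_1(0)=-4, x_2(0)=3 gives c_1=4, c_2=-5.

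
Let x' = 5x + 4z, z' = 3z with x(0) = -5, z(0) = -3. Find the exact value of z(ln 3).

-81

A = [[5,4],[0,3]]; eigenvalues λ = 3, 5.
Eigenvectors: (-2,1) for λ=3, (-1,0) for λ=5.
From the initial condition, c_1 = -3, c_2 = 11.
z(ln 3) = (-3)(3^3)(1) + (11)(3^5)(0) = -81.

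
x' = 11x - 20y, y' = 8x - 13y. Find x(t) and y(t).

x(t) = -C_1e^(-t)sin(4t) - 2C_1e^(-t)cos(4t) - 2C_2e^(-t)sin(4t) + C_2e^(-t)cos(4t), y(t) = -C_1e^(-t)sin(4t) - C_1e^(-t)cos(4t) - C_2e^(-t)sin(4t) + C_2e^(-t)cos(4t)

Coefficient matrix A = [[11, -20], [8, -13]].
Characteristic polynomial det(A - λI) = λ^2 + 2λ + 17 = 0.
Eigenvalues λ = -1 ± 4i (complex conjugate pair).
For λ=-1+4i: an eigenvector is (-2,-1) - i(-1,-1) = (-2 + i, -1 + i).
A real fundamental pair from Re and Im of e^((-1+4i)t)v: X_1 = e^(-t)(cos(4t)·(-2,-1) + sin(4t)·(-1,-1)), X_2 = e^(-t)(sin(4t)·(-2,-1) - cos(4t)·(-1,-1)).
General solution: C_1X_1 + C_2X_2.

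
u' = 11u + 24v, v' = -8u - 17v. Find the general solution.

u(t) = 3c_1e^(-5t) + 2c_2e^(-t), v(t) = -2c_1e^(-5t) - c_2e^(-t)

Coefficient matrix A = [[11, 24], [-8, -17]].
Characteristic polynomial det(A - λI) = λ^2 + 6λ + 5 = 0.
Eigenvalues λ = -5, -1.
For λ=-5: (A-λI) row 1 is [16, 24], so an eigenvector is (3, -2).
For λ=-1: (A-λI) row 1 is [12, 24], so an eigenvector is (2, -1).
General solution: c_1e^(-5t)(3,-2) + c_2e^(-t)(2,-1).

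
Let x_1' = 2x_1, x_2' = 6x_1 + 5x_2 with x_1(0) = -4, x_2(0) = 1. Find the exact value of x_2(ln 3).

A = [[2,0],[6,5]]; eigenvalues λ = 5, 2.
Eigenvectors: (0,-1) for λ=5, (-1,2) for λ=2.
From the initial condition, c_1 = 7, c_2 = 4.
x_2(ln 3) = (7)(3^5)(-1) + (4)(3^2)(2) = -1629.

-1629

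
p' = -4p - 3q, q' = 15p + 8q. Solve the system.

Coefficient matrix A = [[-4, -3], [15, 8]].
Characteristic polynomial det(A - λI) = λ^2 - 4λ + 13 = 0.
Eigenvalues λ = 2 ± 3i (complex conjugate pair).
For λ=2+3i: an eigenvector is (0,-1) - i(1,-2) = (0 - i, -1 + 2i).
A real fundamental pair from Re and Im of e^((2+3i)t)v: X_1 = e^(2t)(cos(3t)·(0,-1) + sin(3t)·(1,-2)), X_2 = e^(2t)(sin(3t)·(0,-1) - cos(3t)·(1,-2)).
General solution: K_1X_1 + K_2X_2.

p(t) = K_1e^(2t)sin(3t) - K_2e^(2t)cos(3t), q(t) = -2K_1e^(2t)sin(3t) - K_1e^(2t)cos(3t) - K_2e^(2t)sin(3t) + 2K_2e^(2t)cos(3t)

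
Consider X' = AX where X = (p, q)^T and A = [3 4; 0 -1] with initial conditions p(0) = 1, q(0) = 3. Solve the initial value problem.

Coefficient matrix A = [[3, 4], [0, -1]].
Characteristic polynomial det(A - λI) = λ^2 - 2λ - 3 = 0.
Eigenvalues λ = 3, -1.
For λ=3: (A-λI) row 1 is [0, 4], so an eigenvector is (1, 0).
For λ=-1: (A-λI) row 1 is [4, 4], so an eigenvector is (1, -1).
General solution: C_1e^(3t)(1,0) + C_2e^(-t)(1,-1).
Applying p(0)=1, q(0)=3 gives C_1=4, C_2=-3.

p(t) = 4e^(3t) - 3e^(-t), q(t) = 3e^(-t)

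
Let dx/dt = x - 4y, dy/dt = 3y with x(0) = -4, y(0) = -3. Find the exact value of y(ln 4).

-192

A = [[1,-4],[0,3]]; eigenvalues λ = 3, 1.
Eigenvectors: (2,-1) for λ=3, (-1,0) for λ=1.
From the initial condition, c_1 = 3, c_2 = 10.
y(ln 4) = (3)(4^3)(-1) + (10)(4^1)(0) = -192.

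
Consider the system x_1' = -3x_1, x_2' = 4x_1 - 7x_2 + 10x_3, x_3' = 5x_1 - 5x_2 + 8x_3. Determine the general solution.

Coefficient matrix A = [[-3, 0, 0], [4, -7, 10], [5, -5, 8]].
det(A - λI) = 0 gives eigenvalues λ = -3, -2, 3.
For λ=-3: eigenvector (1,1,0).
For λ=-2: eigenvector (0,2,1).
For λ=3: eigenvector (0,1,1).
General solution: K_1e^(-3t)(1,1,0) + K_2e^(-2t)(0,2,1) + K_3e^(3t)(0,1,1).

x_1(t) = K_1e^(-3t), x_2(t) = K_1e^(-3t) + 2K_2e^(-2t) + K_3e^(3t), x_3(t) = K_2e^(-2t) + K_3e^(3t)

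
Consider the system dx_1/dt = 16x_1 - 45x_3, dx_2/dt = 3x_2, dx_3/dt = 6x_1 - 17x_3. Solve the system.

Coefficient matrix A = [[16, 0, -45], [0, 3, 0], [6, 0, -17]].
det(A - λI) = 0 gives eigenvalues λ = -2, 3, 1.
For λ=-2: eigenvector (5,0,2).
For λ=3: eigenvector (0,1,0).
For λ=1: eigenvector (-3,0,-1).
General solution: c_1e^(-2t)(5,0,2) + c_2e^(3t)(0,1,0) + c_3e^(t)(-3,0,-1).

x_1(t) = 5c_1e^(-2t) - 3c_3e^(t), x_2(t) = c_2e^(3t), x_3(t) = 2c_1e^(-2t) - c_3e^(t)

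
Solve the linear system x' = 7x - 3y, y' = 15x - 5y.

x(t) = c_1e^(t)sin(3t) - c_2e^(t)cos(3t), y(t) = 2c_1e^(t)sin(3t) - c_1e^(t)cos(3t) - c_2e^(t)sin(3t) - 2c_2e^(t)cos(3t)

Coefficient matrix A = [[7, -3], [15, -5]].
Characteristic polynomial det(A - λI) = λ^2 - 2λ + 10 = 0.
Eigenvalues λ = 1 ± 3i (complex conjugate pair).
For λ=1+3i: an eigenvector is (0,-1) - i(1,2) = (0 - i, -1 - 2i).
A real fundamental pair from Re and Im of e^((1+3i)t)v: X_1 = e^(t)(cos(3t)·(0,-1) + sin(3t)·(1,2)), X_2 = e^(t)(sin(3t)·(0,-1) - cos(3t)·(1,2)).
General solution: c_1X_1 + c_2X_2.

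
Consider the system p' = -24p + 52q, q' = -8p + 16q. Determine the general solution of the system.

Coefficient matrix A = [[-24, 52], [-8, 16]].
Characteristic polynomial det(A - λI) = λ^2 + 8λ + 32 = 0.
Eigenvalues λ = -4 ± 4i (complex conjugate pair).
For λ=-4+4i: an eigenvector is (-2,-1) - i(-3,-1) = (-2 + 3i, -1 + i).
A real fundamental pair from Re and Im of e^((-4+4i)t)v: X_1 = e^(-4t)(cos(4t)·(-2,-1) + sin(4t)·(-3,-1)), X_2 = e^(-4t)(sin(4t)·(-2,-1) - cos(4t)·(-3,-1)).
General solution: K_1X_1 + K_2X_2.

p(t) = -3K_1e^(-4t)sin(4t) - 2K_1e^(-4t)cos(4t) - 2K_2e^(-4t)sin(4t) + 3K_2e^(-4t)cos(4t), q(t) = -K_1e^(-4t)sin(4t) - K_1e^(-4t)cos(4t) - K_2e^(-4t)sin(4t) + K_2e^(-4t)cos(4t)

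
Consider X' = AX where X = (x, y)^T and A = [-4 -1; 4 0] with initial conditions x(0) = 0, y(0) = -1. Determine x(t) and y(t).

Coefficient matrix A = [[-4, -1], [4, 0]].
Characteristic polynomial det(A - λI) = λ^2 + 4λ + 4 = 0.
Single eigenvalue λ = -2 with algebraic multiplicity 2.
Eigenvector v = (-1,2); generalized eigenvector w with (A-λI)w=v is (2,-3).
General solution: e^(-2t)[C_1·v + C_2·(t·v + w)].
Applying x(0)=0, y(0)=-1 gives C_1=-2, C_2=-1.

x(t) = te^(-2t), y(t) = -2te^(-2t) - e^(-2t)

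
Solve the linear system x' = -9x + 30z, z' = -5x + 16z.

x(t) = 3C_1e^(t) - 2C_2e^(6t), z(t) = C_1e^(t) - C_2e^(6t)

Coefficient matrix A = [[-9, 30], [-5, 16]].
Characteristic polynomial det(A - λI) = λ^2 - 7λ + 6 = 0.
Eigenvalues λ = 1, 6.
For λ=1: (A-λI) row 1 is [-10, 30], so an eigenvector is (3, 1).
For λ=6: (A-λI) row 1 is [-15, 30], so an eigenvector is (-2, -1).
General solution: C_1e^(t)(3,1) + C_2e^(6t)(-2,-1).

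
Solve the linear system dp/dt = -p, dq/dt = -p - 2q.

Coefficient matrix A = [[-1, 0], [-1, -2]].
Characteristic polynomial det(A - λI) = λ^2 + 3λ + 2 = 0.
Eigenvalues λ = -1, -2.
For λ=-1: (A-λI) row 2 is [-1, -1], so an eigenvector is (-1, 1).
For λ=-2: (A-λI) row 1 is [1, 0], so an eigenvector is (0, -1).
General solution: C_1e^(-t)(-1,1) + C_2e^(-2t)(0,-1).

p(t) = -C_1e^(-t), q(t) = C_1e^(-t) - C_2e^(-2t)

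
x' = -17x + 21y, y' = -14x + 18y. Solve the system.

Coefficient matrix A = [[-17, 21], [-14, 18]].
Characteristic polynomial det(A - λI) = λ^2 - λ - 12 = 0.
Eigenvalues λ = 4, -3.
For λ=4: (A-λI) row 1 is [-21, 21], so an eigenvector is (-1, -1).
For λ=-3: (A-λI) row 1 is [-14, 21], so an eigenvector is (-3, -2).
General solution: C_1e^(4t)(-1,-1) + C_2e^(-3t)(-3,-2).

x(t) = -C_1e^(4t) - 3C_2e^(-3t), y(t) = -C_1e^(4t) - 2C_2e^(-3t)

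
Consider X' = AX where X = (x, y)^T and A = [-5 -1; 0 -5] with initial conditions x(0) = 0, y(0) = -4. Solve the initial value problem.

Coefficient matrix A = [[-5, -1], [0, -5]].
Characteristic polynomial det(A - λI) = λ^2 + 10λ + 25 = 0.
Single eigenvalue λ = -5 with algebraic multiplicity 2.
Eigenvector v = (-1,0); generalized eigenvector w with (A-λI)w=v is (1,1).
General solution: e^(-5t)[K_1·v + K_2·(t·v + w)].
Applying x(0)=0, y(0)=-4 gives K_1=-4, K_2=-4.

x(t) = 4te^(-5t), y(t) = -4e^(-5t)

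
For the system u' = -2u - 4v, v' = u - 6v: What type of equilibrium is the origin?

stable improper node

A = [[-2,-4],[1,-6]]; det(A-λI) = λ^2 + 8λ + 16.
repeated λ = -4 with a single eigenvector.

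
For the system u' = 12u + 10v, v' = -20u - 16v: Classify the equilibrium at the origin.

A = [[12,10],[-20,-16]]; det(A-λI) = λ^2 + 4λ + 8.
λ = -2 ± 2i: negative real part.

stable spiral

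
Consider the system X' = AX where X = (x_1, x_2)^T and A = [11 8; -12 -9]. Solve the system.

x_1(t) = 2c_1e^(-t) - c_2e^(3t), x_2(t) = -3c_1e^(-t) + c_2e^(3t)

Coefficient matrix A = [[11, 8], [-12, -9]].
Characteristic polynomial det(A - λI) = λ^2 - 2λ - 3 = 0.
Eigenvalues λ = -1, 3.
For λ=-1: (A-λI) row 1 is [12, 8], so an eigenvector is (2, -3).
For λ=3: (A-λI) row 1 is [8, 8], so an eigenvector is (-1, 1).
General solution: c_1e^(-t)(2,-3) + c_2e^(3t)(-1,1).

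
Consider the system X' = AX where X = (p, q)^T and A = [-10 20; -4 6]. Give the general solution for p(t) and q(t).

Coefficient matrix A = [[-10, 20], [-4, 6]].
Characteristic polynomial det(A - λI) = λ^2 + 4λ + 20 = 0.
Eigenvalues λ = -2 ± 4i (complex conjugate pair).
For λ=-2+4i: an eigenvector is (-2,-1) - i(-1,0) = (-2 + i, -1).
A real fundamental pair from Re and Im of e^((-2+4i)t)v: X_1 = e^(-2t)(cos(4t)·(-2,-1) + sin(4t)·(-1,0)), X_2 = e^(-2t)(sin(4t)·(-2,-1) - cos(4t)·(-1,0)).
General solution: C_1X_1 + C_2X_2.

p(t) = -C_1e^(-2t)sin(4t) - 2C_1e^(-2t)cos(4t) - 2C_2e^(-2t)sin(4t) + C_2e^(-2t)cos(4t), q(t) = -C_1e^(-2t)cos(4t) - C_2e^(-2t)sin(4t)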